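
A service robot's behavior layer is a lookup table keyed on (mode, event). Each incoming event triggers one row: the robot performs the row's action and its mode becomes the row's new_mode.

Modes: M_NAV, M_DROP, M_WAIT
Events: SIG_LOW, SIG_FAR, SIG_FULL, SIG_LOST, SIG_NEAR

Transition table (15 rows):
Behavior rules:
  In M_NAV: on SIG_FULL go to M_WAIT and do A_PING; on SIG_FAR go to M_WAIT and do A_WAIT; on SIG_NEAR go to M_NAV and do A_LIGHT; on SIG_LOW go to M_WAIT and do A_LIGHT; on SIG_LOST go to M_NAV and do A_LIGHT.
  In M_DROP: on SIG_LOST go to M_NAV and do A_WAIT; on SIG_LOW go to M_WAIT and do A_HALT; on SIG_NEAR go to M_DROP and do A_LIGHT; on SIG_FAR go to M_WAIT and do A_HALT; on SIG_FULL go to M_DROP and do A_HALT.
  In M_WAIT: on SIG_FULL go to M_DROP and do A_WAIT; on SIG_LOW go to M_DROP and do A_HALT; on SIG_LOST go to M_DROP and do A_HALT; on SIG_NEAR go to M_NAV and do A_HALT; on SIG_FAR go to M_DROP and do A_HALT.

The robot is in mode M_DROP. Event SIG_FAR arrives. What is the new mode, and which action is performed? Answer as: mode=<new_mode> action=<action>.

current mode = M_DROP; filter table to that mode:
  (M_DROP, SIG_LOST) → (M_NAV, A_WAIT)
  (M_DROP, SIG_LOW) → (M_WAIT, A_HALT)
  (M_DROP, SIG_NEAR) → (M_DROP, A_LIGHT)
  (M_DROP, SIG_FAR) → (M_WAIT, A_HALT)  ← event matches
  (M_DROP, SIG_FULL) → (M_DROP, A_HALT)
event = SIG_FAR selects (M_WAIT, A_HALT)

mode=M_WAIT action=A_HALT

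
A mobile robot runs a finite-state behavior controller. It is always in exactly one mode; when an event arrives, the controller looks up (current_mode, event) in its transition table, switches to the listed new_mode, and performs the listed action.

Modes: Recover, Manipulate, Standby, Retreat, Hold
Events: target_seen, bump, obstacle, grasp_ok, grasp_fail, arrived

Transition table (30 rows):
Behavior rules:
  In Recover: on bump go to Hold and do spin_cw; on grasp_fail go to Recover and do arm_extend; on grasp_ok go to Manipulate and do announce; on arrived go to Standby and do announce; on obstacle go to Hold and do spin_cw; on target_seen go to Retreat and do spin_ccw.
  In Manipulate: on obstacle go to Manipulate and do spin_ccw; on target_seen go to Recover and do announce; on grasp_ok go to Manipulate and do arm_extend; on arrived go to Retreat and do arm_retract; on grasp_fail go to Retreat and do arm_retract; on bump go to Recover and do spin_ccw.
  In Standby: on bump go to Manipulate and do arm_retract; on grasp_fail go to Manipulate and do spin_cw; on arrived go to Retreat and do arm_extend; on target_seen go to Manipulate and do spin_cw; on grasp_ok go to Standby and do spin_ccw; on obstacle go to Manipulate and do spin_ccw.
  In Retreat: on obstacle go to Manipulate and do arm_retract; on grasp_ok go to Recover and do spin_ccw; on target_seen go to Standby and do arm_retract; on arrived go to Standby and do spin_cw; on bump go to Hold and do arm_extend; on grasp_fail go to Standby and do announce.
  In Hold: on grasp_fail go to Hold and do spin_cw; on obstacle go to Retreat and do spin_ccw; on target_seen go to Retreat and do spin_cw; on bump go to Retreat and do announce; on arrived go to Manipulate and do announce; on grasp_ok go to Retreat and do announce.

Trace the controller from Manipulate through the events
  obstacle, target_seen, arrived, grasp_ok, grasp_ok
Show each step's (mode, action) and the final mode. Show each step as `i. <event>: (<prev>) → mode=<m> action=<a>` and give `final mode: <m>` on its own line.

1. obstacle: (Manipulate) → mode=Manipulate action=spin_ccw
2. target_seen: (Manipulate) → mode=Recover action=announce
3. arrived: (Recover) → mode=Standby action=announce
4. grasp_ok: (Standby) → mode=Standby action=spin_ccw
5. grasp_ok: (Standby) → mode=Standby action=spin_ccw

final mode: Standby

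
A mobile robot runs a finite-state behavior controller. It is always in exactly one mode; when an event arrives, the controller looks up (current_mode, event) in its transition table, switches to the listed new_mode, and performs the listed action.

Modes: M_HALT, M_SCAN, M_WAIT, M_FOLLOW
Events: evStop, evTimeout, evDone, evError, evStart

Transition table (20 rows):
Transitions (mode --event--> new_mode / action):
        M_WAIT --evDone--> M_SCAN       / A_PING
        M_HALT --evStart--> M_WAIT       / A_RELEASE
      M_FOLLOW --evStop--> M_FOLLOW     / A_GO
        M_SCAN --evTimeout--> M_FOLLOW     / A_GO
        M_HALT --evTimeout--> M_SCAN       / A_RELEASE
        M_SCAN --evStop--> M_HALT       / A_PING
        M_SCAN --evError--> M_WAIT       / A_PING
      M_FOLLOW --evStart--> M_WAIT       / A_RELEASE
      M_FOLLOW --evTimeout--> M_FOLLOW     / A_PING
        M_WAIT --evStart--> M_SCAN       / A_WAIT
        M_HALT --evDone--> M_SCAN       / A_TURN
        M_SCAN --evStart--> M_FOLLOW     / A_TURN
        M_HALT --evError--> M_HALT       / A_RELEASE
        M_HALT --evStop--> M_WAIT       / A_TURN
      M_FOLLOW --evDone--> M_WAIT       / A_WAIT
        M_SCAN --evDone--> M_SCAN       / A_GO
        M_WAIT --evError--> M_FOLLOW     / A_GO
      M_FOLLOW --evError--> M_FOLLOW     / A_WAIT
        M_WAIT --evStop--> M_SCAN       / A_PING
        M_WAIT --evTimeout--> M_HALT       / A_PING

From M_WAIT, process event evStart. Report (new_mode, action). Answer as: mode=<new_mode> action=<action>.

current mode = M_WAIT; filter table to that mode:
  (M_WAIT, evDone) → (M_SCAN, A_PING)
  (M_WAIT, evStart) → (M_SCAN, A_WAIT)  ← event matches
  (M_WAIT, evError) → (M_FOLLOW, A_GO)
  (M_WAIT, evStop) → (M_SCAN, A_PING)
  (M_WAIT, evTimeout) → (M_HALT, A_PING)
event = evStart selects (M_SCAN, A_WAIT)

mode=M_SCAN action=A_WAIT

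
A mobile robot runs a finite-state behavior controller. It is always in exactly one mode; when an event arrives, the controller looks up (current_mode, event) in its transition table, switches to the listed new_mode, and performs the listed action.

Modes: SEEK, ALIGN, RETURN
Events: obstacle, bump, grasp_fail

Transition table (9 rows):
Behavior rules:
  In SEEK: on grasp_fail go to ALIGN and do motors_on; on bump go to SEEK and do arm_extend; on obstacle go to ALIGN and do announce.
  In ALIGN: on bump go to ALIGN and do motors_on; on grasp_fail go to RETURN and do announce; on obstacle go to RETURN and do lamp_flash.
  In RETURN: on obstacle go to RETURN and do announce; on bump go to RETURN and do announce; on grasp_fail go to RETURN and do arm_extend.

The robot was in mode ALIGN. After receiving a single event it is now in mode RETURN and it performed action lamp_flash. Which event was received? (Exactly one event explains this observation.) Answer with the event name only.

try obstacle: (ALIGN, obstacle) → (RETURN, lamp_flash)  ← matches
try bump: (ALIGN, bump) → (ALIGN, motors_on)
try grasp_fail: (ALIGN, grasp_fail) → (RETURN, announce)

obstacle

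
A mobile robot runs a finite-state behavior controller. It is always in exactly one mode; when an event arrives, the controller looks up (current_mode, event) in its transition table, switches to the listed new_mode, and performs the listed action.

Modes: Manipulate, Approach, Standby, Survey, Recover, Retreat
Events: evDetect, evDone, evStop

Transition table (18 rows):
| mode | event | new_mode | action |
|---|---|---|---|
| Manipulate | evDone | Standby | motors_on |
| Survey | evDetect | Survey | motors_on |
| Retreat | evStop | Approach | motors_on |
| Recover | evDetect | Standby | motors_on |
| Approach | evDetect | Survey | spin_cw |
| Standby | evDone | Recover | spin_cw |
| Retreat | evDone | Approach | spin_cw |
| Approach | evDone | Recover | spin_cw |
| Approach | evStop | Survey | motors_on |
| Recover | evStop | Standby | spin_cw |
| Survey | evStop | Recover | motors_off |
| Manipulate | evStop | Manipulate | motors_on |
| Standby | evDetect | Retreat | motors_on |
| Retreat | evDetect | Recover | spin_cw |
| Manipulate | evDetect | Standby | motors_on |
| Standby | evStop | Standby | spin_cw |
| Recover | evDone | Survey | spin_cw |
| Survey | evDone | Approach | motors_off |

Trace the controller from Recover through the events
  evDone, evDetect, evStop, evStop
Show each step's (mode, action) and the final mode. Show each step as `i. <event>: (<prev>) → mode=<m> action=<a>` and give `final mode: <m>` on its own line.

final mode: Standby

1. evDone: (Recover) → mode=Survey action=spin_cw
2. evDetect: (Survey) → mode=Survey action=motors_on
3. evStop: (Survey) → mode=Recover action=motors_off
4. evStop: (Recover) → mode=Standby action=spin_cw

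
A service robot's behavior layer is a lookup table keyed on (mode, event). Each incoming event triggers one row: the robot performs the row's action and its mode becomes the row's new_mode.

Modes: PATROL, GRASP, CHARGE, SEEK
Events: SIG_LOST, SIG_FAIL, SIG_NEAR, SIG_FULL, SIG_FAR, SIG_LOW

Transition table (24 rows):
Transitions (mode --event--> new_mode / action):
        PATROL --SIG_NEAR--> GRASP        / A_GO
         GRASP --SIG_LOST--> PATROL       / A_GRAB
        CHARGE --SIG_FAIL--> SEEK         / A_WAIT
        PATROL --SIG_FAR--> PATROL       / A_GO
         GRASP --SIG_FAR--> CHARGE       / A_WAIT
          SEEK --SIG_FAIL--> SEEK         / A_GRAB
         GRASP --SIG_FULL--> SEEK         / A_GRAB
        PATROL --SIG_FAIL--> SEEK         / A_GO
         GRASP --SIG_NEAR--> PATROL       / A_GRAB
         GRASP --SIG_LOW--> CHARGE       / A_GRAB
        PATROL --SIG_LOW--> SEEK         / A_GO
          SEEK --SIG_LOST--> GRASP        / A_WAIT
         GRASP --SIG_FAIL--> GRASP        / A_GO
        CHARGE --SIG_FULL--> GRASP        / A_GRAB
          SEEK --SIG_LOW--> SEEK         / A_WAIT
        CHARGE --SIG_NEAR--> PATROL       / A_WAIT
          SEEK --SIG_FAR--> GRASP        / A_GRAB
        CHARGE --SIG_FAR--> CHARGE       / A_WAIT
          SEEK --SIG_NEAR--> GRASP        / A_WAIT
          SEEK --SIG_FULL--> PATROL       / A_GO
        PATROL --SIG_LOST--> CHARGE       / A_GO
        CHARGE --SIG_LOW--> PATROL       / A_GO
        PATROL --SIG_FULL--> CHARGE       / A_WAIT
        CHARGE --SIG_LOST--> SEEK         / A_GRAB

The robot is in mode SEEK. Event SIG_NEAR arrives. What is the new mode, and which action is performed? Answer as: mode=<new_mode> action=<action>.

mode=GRASP action=A_WAIT

current mode = SEEK; filter table to that mode:
  (SEEK, SIG_FAIL) → (SEEK, A_GRAB)
  (SEEK, SIG_LOST) → (GRASP, A_WAIT)
  (SEEK, SIG_LOW) → (SEEK, A_WAIT)
  (SEEK, SIG_FAR) → (GRASP, A_GRAB)
  (SEEK, SIG_NEAR) → (GRASP, A_WAIT)  ← event matches
  (SEEK, SIG_FULL) → (PATROL, A_GO)
event = SIG_NEAR selects (GRASP, A_WAIT)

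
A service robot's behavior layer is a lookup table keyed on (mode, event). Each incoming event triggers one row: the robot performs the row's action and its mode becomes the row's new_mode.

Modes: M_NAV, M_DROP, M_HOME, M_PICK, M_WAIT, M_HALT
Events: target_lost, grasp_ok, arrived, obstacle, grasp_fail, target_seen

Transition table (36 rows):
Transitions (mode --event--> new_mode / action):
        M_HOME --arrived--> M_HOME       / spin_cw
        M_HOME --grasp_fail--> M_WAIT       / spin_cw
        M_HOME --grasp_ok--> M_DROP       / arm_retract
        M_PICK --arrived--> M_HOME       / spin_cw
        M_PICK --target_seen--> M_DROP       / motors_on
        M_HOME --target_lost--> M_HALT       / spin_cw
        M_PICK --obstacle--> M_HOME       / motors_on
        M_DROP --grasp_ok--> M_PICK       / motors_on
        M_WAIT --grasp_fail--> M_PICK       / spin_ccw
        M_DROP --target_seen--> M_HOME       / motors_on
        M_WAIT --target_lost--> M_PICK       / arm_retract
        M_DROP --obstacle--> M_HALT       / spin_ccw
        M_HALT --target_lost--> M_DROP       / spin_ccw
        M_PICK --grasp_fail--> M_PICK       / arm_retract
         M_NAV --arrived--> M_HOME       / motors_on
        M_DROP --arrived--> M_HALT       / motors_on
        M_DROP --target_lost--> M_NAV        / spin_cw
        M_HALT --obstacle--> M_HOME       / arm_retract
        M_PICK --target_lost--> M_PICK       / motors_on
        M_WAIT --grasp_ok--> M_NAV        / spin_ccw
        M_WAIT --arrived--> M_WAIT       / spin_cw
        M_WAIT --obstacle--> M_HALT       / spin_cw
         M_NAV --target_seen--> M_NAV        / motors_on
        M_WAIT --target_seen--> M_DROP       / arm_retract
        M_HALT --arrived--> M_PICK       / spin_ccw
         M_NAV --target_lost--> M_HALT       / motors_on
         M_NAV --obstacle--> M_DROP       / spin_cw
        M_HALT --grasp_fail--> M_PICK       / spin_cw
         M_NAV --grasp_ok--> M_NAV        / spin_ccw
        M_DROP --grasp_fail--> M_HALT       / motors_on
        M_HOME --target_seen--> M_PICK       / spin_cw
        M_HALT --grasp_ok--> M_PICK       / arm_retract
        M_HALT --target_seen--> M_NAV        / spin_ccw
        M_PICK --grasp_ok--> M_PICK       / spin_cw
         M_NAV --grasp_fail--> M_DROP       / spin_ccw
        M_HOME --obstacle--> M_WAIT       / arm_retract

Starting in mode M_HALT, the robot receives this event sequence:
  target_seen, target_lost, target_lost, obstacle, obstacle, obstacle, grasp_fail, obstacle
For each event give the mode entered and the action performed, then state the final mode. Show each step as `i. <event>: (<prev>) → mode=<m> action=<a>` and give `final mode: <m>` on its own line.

1. target_seen: (M_HALT) → mode=M_NAV action=spin_ccw
2. target_lost: (M_NAV) → mode=M_HALT action=motors_on
3. target_lost: (M_HALT) → mode=M_DROP action=spin_ccw
4. obstacle: (M_DROP) → mode=M_HALT action=spin_ccw
5. obstacle: (M_HALT) → mode=M_HOME action=arm_retract
6. obstacle: (M_HOME) → mode=M_WAIT action=arm_retract
7. grasp_fail: (M_WAIT) → mode=M_PICK action=spin_ccw
8. obstacle: (M_PICK) → mode=M_HOME action=motors_on

final mode: M_HOME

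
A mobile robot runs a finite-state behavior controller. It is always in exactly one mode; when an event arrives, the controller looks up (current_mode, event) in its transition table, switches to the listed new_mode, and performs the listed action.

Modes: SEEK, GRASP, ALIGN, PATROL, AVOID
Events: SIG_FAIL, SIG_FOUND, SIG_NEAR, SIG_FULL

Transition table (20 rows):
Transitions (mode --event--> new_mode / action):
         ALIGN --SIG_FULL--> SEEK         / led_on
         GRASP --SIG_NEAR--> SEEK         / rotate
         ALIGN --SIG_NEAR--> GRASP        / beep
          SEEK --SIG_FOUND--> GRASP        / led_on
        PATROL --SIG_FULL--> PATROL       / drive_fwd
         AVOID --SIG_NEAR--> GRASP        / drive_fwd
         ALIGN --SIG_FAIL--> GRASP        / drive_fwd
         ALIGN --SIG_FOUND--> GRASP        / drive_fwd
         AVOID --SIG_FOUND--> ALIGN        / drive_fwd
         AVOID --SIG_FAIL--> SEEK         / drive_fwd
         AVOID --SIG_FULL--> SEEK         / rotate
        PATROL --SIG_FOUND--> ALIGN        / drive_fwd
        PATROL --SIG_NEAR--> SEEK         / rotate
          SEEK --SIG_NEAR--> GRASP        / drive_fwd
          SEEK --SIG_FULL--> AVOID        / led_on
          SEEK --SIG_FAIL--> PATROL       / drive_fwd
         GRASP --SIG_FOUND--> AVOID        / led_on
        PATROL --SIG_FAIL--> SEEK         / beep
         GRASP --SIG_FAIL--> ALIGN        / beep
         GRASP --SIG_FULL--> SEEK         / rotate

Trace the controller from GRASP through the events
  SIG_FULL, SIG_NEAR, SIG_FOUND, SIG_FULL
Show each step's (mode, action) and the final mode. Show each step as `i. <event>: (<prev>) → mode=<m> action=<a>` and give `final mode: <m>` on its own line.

final mode: SEEK

1. SIG_FULL: (GRASP) → mode=SEEK action=rotate
2. SIG_NEAR: (SEEK) → mode=GRASP action=drive_fwd
3. SIG_FOUND: (GRASP) → mode=AVOID action=led_on
4. SIG_FULL: (AVOID) → mode=SEEK action=rotate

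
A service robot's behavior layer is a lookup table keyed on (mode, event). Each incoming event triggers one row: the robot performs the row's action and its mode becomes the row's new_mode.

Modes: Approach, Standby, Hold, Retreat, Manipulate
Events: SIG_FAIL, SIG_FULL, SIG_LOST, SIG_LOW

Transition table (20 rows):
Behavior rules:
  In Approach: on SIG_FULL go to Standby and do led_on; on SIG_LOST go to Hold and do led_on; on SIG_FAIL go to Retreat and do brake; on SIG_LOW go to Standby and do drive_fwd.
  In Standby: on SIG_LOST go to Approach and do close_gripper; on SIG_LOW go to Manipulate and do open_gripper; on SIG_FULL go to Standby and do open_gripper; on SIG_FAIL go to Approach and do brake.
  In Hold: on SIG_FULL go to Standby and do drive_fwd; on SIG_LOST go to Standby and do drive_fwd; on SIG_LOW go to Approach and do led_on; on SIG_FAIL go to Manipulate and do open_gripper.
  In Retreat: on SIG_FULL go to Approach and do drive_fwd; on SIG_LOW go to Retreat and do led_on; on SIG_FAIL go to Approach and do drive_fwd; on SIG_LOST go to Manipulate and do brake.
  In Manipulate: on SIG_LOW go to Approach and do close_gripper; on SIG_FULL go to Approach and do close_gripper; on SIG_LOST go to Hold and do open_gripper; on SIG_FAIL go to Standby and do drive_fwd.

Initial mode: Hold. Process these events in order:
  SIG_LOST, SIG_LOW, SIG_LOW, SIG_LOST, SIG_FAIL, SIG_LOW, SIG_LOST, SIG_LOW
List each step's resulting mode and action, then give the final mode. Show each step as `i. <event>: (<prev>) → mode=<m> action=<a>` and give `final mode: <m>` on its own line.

1. SIG_LOST: (Hold) → mode=Standby action=drive_fwd
2. SIG_LOW: (Standby) → mode=Manipulate action=open_gripper
3. SIG_LOW: (Manipulate) → mode=Approach action=close_gripper
4. SIG_LOST: (Approach) → mode=Hold action=led_on
5. SIG_FAIL: (Hold) → mode=Manipulate action=open_gripper
6. SIG_LOW: (Manipulate) → mode=Approach action=close_gripper
7. SIG_LOST: (Approach) → mode=Hold action=led_on
8. SIG_LOW: (Hold) → mode=Approach action=led_on

final mode: Approach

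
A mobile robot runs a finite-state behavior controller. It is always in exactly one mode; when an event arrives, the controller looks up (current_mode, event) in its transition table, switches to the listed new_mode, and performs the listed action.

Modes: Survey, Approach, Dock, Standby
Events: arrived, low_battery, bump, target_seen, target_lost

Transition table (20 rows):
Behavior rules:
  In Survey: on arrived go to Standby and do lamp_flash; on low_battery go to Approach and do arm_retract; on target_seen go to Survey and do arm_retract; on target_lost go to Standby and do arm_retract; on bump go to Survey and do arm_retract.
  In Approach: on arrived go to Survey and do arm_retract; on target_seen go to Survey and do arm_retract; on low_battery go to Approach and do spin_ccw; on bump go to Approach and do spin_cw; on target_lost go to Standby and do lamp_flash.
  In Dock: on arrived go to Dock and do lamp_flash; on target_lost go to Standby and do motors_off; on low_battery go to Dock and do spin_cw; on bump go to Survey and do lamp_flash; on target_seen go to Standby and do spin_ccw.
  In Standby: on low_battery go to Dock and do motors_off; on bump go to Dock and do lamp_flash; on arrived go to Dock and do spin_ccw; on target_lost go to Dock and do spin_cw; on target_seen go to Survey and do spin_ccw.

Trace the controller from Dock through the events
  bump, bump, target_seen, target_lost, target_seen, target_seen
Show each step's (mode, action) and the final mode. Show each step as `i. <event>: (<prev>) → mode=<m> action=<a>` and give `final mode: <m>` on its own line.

1. bump: (Dock) → mode=Survey action=lamp_flash
2. bump: (Survey) → mode=Survey action=arm_retract
3. target_seen: (Survey) → mode=Survey action=arm_retract
4. target_lost: (Survey) → mode=Standby action=arm_retract
5. target_seen: (Standby) → mode=Survey action=spin_ccw
6. target_seen: (Survey) → mode=Survey action=arm_retract

final mode: Survey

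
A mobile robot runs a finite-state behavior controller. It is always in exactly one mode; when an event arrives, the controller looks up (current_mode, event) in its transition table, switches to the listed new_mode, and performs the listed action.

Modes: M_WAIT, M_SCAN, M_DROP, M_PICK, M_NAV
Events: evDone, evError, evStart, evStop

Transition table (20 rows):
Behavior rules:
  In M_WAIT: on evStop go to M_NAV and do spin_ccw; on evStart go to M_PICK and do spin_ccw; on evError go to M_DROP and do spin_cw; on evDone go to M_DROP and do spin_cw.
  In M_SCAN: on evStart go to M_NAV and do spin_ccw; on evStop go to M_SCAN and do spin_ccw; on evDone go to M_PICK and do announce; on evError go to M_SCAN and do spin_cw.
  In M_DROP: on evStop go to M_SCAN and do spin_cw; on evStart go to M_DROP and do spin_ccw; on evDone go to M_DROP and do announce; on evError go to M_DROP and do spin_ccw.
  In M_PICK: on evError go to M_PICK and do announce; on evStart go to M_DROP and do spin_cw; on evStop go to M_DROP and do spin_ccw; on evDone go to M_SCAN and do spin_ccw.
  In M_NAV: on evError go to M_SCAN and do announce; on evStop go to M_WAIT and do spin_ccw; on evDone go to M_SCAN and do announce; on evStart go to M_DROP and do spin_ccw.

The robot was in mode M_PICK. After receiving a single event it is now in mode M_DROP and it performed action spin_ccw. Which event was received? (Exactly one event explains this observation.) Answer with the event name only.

try evDone: (M_PICK, evDone) → (M_SCAN, spin_ccw)
try evError: (M_PICK, evError) → (M_PICK, announce)
try evStart: (M_PICK, evStart) → (M_DROP, spin_cw)
try evStop: (M_PICK, evStop) → (M_DROP, spin_ccw)  ← matches

evStop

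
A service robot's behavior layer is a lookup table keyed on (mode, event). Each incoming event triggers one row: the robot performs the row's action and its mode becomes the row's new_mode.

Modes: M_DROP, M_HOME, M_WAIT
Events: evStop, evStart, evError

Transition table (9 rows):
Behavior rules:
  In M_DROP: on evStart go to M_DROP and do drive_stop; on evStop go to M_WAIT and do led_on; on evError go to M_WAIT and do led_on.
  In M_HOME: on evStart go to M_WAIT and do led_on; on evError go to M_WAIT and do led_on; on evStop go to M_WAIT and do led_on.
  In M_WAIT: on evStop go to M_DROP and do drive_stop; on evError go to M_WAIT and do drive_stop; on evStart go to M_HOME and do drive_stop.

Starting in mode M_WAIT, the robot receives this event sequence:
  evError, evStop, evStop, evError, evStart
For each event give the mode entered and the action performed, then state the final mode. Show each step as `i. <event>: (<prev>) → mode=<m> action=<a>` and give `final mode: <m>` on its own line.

1. evError: (M_WAIT) → mode=M_WAIT action=drive_stop
2. evStop: (M_WAIT) → mode=M_DROP action=drive_stop
3. evStop: (M_DROP) → mode=M_WAIT action=led_on
4. evError: (M_WAIT) → mode=M_WAIT action=drive_stop
5. evStart: (M_WAIT) → mode=M_HOME action=drive_stop

final mode: M_HOME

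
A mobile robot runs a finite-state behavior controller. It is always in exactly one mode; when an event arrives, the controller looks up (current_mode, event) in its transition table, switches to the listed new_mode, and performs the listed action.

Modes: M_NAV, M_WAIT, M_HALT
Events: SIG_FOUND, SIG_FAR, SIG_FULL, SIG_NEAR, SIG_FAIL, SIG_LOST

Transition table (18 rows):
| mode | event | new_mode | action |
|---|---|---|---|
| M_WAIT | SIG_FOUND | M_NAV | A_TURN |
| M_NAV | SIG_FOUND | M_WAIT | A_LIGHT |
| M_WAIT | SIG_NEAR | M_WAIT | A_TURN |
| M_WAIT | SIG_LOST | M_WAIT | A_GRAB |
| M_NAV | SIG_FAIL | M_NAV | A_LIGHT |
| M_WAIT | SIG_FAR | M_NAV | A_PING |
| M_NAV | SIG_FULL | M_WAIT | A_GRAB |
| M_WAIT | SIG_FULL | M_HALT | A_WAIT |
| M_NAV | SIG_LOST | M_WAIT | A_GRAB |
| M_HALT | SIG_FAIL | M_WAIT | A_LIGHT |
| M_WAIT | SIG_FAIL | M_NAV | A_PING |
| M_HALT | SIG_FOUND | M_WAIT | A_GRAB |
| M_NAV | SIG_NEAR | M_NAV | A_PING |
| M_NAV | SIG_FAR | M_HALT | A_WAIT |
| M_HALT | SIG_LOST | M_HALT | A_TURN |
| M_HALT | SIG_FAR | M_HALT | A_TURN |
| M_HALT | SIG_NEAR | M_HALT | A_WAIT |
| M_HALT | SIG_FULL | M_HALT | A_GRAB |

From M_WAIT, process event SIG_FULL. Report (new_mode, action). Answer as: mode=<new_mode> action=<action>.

current mode = M_WAIT; filter table to that mode:
  (M_WAIT, SIG_FOUND) → (M_NAV, A_TURN)
  (M_WAIT, SIG_NEAR) → (M_WAIT, A_TURN)
  (M_WAIT, SIG_LOST) → (M_WAIT, A_GRAB)
  (M_WAIT, SIG_FAR) → (M_NAV, A_PING)
  (M_WAIT, SIG_FULL) → (M_HALT, A_WAIT)  ← event matches
  (M_WAIT, SIG_FAIL) → (M_NAV, A_PING)
event = SIG_FULL selects (M_HALT, A_WAIT)

mode=M_HALT action=A_WAIT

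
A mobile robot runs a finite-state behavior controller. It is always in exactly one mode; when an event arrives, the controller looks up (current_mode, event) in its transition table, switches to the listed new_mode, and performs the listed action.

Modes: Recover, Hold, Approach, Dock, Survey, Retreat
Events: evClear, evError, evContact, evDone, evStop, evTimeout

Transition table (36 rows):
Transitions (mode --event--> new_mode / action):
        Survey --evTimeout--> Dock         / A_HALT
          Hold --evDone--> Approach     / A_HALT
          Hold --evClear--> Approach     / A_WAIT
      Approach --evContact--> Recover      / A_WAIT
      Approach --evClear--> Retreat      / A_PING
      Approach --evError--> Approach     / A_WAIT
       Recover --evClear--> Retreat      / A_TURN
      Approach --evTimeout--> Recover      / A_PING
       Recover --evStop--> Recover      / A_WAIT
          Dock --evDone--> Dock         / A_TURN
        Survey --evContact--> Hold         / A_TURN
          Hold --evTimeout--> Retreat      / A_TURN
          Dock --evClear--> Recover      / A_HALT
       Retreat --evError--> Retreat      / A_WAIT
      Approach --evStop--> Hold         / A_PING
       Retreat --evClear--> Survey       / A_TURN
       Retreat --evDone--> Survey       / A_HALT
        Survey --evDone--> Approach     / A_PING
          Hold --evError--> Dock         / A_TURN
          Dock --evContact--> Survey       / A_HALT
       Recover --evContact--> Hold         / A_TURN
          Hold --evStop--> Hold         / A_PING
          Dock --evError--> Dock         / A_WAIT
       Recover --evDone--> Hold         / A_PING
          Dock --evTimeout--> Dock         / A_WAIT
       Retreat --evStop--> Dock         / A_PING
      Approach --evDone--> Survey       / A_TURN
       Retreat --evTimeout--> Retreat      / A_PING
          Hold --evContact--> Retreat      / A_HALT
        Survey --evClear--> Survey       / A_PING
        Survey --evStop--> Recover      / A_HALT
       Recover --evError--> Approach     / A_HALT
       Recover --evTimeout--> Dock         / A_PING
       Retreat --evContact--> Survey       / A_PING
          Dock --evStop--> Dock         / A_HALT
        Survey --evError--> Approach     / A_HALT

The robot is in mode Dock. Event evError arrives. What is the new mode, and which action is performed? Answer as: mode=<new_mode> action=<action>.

current mode = Dock; filter table to that mode:
  (Dock, evDone) → (Dock, A_TURN)
  (Dock, evClear) → (Recover, A_HALT)
  (Dock, evContact) → (Survey, A_HALT)
  (Dock, evError) → (Dock, A_WAIT)  ← event matches
  (Dock, evTimeout) → (Dock, A_WAIT)
  (Dock, evStop) → (Dock, A_HALT)
event = evError selects (Dock, A_WAIT)

mode=Dock action=A_WAIT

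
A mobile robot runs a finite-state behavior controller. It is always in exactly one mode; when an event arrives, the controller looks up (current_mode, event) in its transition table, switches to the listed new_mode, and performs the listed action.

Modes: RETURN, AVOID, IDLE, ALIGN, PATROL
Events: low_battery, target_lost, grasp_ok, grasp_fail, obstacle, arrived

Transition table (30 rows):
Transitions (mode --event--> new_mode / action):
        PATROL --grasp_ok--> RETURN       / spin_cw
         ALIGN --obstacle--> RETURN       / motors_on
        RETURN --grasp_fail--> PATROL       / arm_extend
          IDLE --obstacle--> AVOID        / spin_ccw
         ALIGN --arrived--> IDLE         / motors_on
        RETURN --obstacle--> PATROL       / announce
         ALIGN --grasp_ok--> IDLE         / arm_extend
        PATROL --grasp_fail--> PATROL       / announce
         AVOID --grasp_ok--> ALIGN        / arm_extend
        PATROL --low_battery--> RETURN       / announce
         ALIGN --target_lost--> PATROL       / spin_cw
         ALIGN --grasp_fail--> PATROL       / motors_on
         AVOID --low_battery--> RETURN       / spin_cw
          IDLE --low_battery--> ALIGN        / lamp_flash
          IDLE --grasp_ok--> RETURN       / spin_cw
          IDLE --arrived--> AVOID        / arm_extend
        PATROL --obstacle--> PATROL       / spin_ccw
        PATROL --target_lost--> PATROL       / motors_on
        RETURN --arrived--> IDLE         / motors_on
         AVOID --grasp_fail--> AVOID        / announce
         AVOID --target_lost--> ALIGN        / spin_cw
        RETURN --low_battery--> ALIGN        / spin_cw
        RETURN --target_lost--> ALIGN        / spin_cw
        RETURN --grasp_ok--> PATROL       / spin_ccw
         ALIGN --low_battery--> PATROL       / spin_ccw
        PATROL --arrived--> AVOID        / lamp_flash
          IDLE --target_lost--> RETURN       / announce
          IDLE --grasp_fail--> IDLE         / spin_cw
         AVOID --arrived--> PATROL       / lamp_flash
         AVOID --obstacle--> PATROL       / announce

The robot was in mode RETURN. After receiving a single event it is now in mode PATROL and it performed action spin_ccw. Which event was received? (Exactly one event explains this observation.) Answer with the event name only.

grasp_ok

try low_battery: (RETURN, low_battery) → (ALIGN, spin_cw)
try target_lost: (RETURN, target_lost) → (ALIGN, spin_cw)
try grasp_ok: (RETURN, grasp_ok) → (PATROL, spin_ccw)  ← matches
try grasp_fail: (RETURN, grasp_fail) → (PATROL, arm_extend)
try obstacle: (RETURN, obstacle) → (PATROL, announce)
try arrived: (RETURN, arrived) → (IDLE, motors_on)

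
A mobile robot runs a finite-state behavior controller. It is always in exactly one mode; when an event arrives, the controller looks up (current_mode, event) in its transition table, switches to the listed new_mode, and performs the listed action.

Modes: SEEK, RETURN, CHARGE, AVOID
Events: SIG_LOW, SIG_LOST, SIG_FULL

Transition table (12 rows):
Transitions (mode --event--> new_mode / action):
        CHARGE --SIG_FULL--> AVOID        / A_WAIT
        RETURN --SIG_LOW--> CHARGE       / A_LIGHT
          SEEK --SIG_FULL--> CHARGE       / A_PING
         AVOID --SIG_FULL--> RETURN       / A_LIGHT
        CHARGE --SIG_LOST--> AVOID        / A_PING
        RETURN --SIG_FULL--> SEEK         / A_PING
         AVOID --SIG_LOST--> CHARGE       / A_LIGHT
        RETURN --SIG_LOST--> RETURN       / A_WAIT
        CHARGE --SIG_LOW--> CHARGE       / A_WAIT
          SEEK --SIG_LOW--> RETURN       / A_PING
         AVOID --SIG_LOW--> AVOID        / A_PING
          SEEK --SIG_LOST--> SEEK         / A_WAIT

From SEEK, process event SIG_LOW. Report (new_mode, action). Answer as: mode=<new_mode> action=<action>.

current mode = SEEK; filter table to that mode:
  (SEEK, SIG_FULL) → (CHARGE, A_PING)
  (SEEK, SIG_LOW) → (RETURN, A_PING)  ← event matches
  (SEEK, SIG_LOST) → (SEEK, A_WAIT)
event = SIG_LOW selects (RETURN, A_PING)

mode=RETURN action=A_PING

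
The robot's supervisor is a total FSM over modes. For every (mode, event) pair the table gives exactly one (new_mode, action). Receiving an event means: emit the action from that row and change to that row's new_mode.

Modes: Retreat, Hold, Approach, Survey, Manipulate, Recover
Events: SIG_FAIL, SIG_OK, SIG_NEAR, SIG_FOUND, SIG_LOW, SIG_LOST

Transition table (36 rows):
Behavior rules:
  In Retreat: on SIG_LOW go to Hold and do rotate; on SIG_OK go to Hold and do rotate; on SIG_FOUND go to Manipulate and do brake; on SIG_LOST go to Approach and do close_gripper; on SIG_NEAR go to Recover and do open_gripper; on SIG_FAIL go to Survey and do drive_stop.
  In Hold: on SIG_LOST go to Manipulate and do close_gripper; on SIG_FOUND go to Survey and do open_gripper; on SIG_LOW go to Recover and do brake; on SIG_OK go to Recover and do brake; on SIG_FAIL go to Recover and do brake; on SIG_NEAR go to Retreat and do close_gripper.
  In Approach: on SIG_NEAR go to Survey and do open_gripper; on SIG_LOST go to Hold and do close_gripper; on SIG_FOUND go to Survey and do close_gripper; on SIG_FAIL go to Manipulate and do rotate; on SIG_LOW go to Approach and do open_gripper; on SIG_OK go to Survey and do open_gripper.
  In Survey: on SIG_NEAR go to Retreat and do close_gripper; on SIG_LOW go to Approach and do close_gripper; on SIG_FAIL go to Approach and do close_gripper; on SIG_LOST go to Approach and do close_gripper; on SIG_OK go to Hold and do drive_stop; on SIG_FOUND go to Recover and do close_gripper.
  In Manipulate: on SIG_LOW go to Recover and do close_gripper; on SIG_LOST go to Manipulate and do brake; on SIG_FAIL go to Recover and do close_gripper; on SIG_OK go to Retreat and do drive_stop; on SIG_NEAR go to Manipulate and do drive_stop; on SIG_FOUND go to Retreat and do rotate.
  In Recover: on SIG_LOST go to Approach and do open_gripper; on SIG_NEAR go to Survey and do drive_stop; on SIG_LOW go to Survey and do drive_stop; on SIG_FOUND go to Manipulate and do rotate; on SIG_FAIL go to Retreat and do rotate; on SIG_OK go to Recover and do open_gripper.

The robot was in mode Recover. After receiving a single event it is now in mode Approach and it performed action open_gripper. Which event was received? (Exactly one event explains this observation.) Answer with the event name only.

SIG_LOST

try SIG_FAIL: (Recover, SIG_FAIL) → (Retreat, rotate)
try SIG_OK: (Recover, SIG_OK) → (Recover, open_gripper)
try SIG_NEAR: (Recover, SIG_NEAR) → (Survey, drive_stop)
try SIG_FOUND: (Recover, SIG_FOUND) → (Manipulate, rotate)
try SIG_LOW: (Recover, SIG_LOW) → (Survey, drive_stop)
try SIG_LOST: (Recover, SIG_LOST) → (Approach, open_gripper)  ← matches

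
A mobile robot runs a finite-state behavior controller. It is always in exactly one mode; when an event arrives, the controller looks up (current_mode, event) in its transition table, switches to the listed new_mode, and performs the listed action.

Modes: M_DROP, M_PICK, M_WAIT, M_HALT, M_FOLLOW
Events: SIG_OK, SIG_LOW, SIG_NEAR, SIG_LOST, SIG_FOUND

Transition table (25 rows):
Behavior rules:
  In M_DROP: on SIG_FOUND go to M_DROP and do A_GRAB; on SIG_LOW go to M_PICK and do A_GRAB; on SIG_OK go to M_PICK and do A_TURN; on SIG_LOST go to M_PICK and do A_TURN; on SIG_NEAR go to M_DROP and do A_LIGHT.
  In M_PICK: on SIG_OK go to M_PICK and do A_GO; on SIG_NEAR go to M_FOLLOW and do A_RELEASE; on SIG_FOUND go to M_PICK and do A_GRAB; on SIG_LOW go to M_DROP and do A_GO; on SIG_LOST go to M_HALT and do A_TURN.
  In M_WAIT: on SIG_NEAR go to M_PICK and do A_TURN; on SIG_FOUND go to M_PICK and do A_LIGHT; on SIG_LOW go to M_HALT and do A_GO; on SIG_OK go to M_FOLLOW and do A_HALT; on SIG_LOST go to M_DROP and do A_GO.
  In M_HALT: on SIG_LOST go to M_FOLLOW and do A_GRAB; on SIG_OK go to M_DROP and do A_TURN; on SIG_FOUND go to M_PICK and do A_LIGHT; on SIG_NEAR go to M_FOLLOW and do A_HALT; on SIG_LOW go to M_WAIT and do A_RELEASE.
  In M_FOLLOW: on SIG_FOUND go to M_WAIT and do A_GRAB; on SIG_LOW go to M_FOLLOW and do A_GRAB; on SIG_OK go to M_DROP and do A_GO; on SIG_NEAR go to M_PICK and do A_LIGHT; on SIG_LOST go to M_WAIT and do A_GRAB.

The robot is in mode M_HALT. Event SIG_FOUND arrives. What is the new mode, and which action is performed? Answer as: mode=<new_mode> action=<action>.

mode=M_PICK action=A_LIGHT

current mode = M_HALT; filter table to that mode:
  (M_HALT, SIG_LOST) → (M_FOLLOW, A_GRAB)
  (M_HALT, SIG_OK) → (M_DROP, A_TURN)
  (M_HALT, SIG_FOUND) → (M_PICK, A_LIGHT)  ← event matches
  (M_HALT, SIG_NEAR) → (M_FOLLOW, A_HALT)
  (M_HALT, SIG_LOW) → (M_WAIT, A_RELEASE)
event = SIG_FOUND selects (M_PICK, A_LIGHT)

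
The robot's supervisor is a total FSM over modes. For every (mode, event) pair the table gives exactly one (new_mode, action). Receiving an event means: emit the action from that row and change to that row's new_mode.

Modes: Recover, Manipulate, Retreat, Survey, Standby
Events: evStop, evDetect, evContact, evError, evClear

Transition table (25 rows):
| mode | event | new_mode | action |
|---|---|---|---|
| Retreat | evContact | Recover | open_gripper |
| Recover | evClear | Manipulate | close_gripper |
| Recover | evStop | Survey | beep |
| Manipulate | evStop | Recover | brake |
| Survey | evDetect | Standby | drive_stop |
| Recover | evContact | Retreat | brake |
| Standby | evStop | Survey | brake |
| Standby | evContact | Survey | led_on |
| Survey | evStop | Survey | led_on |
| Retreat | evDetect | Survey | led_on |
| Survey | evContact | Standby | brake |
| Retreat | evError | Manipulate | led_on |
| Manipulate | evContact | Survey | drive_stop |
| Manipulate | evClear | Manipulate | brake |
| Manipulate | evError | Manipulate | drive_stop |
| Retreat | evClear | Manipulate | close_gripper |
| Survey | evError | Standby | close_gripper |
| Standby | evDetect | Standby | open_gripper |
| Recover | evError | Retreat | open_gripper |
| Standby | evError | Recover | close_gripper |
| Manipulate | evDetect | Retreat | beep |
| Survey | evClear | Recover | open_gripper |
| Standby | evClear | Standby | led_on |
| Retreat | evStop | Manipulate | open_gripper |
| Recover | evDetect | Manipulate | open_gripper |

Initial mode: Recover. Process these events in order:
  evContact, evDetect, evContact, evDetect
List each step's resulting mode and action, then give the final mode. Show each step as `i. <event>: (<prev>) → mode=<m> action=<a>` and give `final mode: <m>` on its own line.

1. evContact: (Recover) → mode=Retreat action=brake
2. evDetect: (Retreat) → mode=Survey action=led_on
3. evContact: (Survey) → mode=Standby action=brake
4. evDetect: (Standby) → mode=Standby action=open_gripper

final mode: Standby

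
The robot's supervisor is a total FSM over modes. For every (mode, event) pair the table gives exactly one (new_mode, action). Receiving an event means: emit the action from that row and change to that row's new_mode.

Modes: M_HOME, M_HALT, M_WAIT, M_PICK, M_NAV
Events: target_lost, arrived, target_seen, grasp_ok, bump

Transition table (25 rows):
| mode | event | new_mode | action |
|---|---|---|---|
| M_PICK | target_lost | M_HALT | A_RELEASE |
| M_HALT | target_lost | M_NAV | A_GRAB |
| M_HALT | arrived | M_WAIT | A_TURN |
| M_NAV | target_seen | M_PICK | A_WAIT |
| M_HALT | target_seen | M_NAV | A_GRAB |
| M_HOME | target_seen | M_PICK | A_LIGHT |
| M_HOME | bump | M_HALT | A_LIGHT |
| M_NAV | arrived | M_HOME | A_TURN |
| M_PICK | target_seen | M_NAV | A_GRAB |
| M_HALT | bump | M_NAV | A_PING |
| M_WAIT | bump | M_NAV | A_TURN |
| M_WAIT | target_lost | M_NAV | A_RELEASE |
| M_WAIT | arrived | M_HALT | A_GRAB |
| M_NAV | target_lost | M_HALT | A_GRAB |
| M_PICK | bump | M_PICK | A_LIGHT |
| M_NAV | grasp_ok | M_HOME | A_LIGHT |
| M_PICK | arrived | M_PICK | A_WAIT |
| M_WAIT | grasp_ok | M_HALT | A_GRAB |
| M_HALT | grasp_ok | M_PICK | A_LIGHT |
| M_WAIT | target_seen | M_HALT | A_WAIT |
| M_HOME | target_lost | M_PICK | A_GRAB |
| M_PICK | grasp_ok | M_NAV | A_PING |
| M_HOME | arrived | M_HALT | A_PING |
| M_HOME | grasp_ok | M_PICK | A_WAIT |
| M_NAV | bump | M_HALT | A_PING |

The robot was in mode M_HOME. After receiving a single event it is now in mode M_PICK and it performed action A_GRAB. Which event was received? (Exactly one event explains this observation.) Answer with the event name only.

target_lost

try target_lost: (M_HOME, target_lost) → (M_PICK, A_GRAB)  ← matches
try arrived: (M_HOME, arrived) → (M_HALT, A_PING)
try target_seen: (M_HOME, target_seen) → (M_PICK, A_LIGHT)
try grasp_ok: (M_HOME, grasp_ok) → (M_PICK, A_WAIT)
try bump: (M_HOME, bump) → (M_HALT, A_LIGHT)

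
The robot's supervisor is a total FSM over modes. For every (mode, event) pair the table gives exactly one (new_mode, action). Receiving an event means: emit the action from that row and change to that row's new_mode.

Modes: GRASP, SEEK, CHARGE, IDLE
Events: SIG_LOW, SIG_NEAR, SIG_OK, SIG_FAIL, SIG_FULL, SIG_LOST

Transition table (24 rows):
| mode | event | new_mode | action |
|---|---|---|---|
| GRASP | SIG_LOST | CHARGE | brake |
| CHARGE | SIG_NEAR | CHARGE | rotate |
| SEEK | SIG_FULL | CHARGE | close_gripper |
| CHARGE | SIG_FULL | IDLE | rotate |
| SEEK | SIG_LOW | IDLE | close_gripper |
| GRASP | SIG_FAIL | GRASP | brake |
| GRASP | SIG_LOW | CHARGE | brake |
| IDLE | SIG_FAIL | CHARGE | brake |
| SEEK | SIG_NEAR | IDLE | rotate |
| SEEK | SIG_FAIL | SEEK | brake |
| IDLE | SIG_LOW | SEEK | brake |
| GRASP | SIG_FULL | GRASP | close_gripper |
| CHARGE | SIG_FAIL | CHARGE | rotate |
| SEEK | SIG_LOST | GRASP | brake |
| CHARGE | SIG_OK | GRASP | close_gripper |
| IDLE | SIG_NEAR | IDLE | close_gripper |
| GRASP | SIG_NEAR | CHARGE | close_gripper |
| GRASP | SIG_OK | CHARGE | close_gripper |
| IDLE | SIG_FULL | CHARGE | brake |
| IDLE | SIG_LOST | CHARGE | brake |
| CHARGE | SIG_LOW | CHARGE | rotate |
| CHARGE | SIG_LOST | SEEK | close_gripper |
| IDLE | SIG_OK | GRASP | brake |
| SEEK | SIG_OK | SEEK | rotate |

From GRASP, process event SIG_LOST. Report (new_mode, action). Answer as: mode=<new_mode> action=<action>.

mode=CHARGE action=brake

current mode = GRASP; filter table to that mode:
  (GRASP, SIG_LOST) → (CHARGE, brake)  ← event matches
  (GRASP, SIG_FAIL) → (GRASP, brake)
  (GRASP, SIG_LOW) → (CHARGE, brake)
  (GRASP, SIG_FULL) → (GRASP, close_gripper)
  (GRASP, SIG_NEAR) → (CHARGE, close_gripper)
  (GRASP, SIG_OK) → (CHARGE, close_gripper)
event = SIG_LOST selects (CHARGE, brake)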